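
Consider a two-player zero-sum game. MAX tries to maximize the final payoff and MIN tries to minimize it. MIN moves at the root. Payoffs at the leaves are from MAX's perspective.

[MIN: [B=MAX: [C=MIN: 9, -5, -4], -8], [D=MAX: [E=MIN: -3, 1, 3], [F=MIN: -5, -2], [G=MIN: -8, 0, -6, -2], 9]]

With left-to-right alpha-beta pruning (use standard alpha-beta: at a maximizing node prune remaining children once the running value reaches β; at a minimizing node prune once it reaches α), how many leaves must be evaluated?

C [α=-∞,β=+∞]: v=-5
B [α=-∞,β=+∞]: v=-5
E [α=-∞,β=-5]: v=-3
D [α=-∞,β=-5]: v=-3 after child 1 ≥ β → β-cutoff, skip 3
Root [α=-∞,β=+∞]: v=-5
Leaves evaluated: 7 of 14.

7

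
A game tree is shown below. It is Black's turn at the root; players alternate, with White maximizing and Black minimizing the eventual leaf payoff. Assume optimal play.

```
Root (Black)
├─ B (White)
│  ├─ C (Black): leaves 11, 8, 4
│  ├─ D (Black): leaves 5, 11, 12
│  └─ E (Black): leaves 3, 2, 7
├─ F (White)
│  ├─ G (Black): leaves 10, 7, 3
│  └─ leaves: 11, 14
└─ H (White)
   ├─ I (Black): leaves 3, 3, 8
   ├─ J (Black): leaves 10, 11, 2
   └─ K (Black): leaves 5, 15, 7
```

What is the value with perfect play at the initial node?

5

C (Black): min(11, 8, 4) = 4
D (Black): min(5, 11, 12) = 5
E (Black): min(3, 2, 7) = 2
B (White): max(4, 5, 2) = 5
G (Black): min(10, 7, 3) = 3
F (White): max(3, 11, 14) = 14
I (Black): min(3, 3, 8) = 3
J (Black): min(10, 11, 2) = 2
K (Black): min(5, 15, 7) = 5
H (White): max(3, 2, 5) = 5
Root (Black): min(5, 14, 5) = 5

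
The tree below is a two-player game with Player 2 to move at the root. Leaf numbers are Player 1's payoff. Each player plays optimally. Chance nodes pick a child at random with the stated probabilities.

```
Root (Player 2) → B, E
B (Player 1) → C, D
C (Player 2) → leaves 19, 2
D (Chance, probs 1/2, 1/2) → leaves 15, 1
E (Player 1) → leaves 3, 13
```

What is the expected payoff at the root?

C (Player 2): min(19, 2) = 2
D (Chance): 1/2·15 + 1/2·1 = 8
B (Player 1): max(2, 8) = 8
E (Player 1): max(3, 13) = 13
Root (Player 2): min(8, 13) = 8

8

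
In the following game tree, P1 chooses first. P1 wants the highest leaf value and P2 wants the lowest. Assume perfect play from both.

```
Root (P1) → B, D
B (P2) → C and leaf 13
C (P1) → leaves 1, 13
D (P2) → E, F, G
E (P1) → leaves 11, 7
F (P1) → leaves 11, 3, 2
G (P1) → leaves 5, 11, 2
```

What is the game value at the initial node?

C (P1): max(1, 13) = 13
B (P2): min(13, 13) = 13
E (P1): max(11, 7) = 11
F (P1): max(11, 3, 2) = 11
G (P1): max(5, 11, 2) = 11
D (P2): min(11, 11, 11) = 11
Root (P1): max(13, 11) = 13

13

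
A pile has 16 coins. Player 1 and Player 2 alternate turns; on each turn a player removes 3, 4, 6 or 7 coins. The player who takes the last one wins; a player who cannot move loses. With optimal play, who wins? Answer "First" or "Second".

First

Mark each pile size as W (mover wins) or L (mover loses):
i:   0  1  2  3  4  5  6  7  8  9 10 11 12 13 14 15 16
     L  L  L  W  W  W  W  W  W  W  L  L  L  W  W  W  W
Position 16 is W, so the first player wins.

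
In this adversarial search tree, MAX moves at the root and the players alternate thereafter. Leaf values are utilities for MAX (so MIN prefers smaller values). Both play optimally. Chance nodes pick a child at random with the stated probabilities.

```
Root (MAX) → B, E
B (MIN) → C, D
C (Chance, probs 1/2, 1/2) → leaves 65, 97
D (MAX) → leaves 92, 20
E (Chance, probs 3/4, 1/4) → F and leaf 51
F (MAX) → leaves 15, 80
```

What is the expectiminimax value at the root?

81

C (Chance): 1/2·65 + 1/2·97 = 81
D (MAX): max(92, 20) = 92
B (MIN): min(81, 92) = 81
F (MAX): max(15, 80) = 80
E (Chance): 3/4·80 + 1/4·51 = 72.75
Root (MAX): max(81, 72.75) = 81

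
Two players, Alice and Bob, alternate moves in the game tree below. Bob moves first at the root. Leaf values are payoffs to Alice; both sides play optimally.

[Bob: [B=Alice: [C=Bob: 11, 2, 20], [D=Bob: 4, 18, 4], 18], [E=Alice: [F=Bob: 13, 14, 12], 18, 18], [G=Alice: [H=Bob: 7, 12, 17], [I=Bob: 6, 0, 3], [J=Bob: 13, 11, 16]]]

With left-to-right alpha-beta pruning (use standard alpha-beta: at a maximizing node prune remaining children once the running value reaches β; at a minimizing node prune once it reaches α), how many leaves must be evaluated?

C [α=-∞,β=+∞]: v=2
D [α=2,β=+∞]: v=4
B [α=-∞,β=+∞]: v=18
F [α=-∞,β=18]: v=12
E [α=-∞,β=18]: v=18 after child 2 ≥ β → β-cutoff, skip 1
H [α=-∞,β=18]: v=7
I [α=7,β=18]: v=6 after child 1 ≤ α → α-cutoff, skip 2
J [α=7,β=18]: v=11
G [α=-∞,β=18]: v=11
Root [α=-∞,β=+∞]: v=11
Leaves evaluated: 18 of 21.

18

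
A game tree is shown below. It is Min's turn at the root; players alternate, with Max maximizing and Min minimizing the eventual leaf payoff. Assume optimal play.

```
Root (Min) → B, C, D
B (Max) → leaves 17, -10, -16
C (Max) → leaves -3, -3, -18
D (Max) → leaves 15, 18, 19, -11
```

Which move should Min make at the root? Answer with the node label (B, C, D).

B (Max): max(17, -10, -16) = 17
C (Max): max(-3, -3, -18) = -3
D (Max): max(15, 18, 19, -11) = 19
Root (Min): min(17, -3, 19) = -3
Min picks the child with the lowest value: C (value -3).

C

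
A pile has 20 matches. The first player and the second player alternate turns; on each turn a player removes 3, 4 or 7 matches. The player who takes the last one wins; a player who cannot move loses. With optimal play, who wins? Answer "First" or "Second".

W/L table (W = player to move can force a win):
i:   0  1  2  3  4  5  6  7  8  9 10 11 12 13 14 15 16 17 18 19 20
     L  L  L  W  W  W  W  W  W  W  L  L  L  W  W  W  W  W  W  W  L
Position 20 is L, so the second player wins.

Second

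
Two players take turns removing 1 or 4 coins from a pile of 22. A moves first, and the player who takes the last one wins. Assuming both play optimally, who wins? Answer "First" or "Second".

i:   0  1  2  3  4  5  6  7  8  9 10 11 12 13 14 15 16 17 18 19 20 21 22
     L  W  L  W  W  L  W  L  W  W  L  W  L  W  W  L  W  L  W  W  L  W  L
Position 22 is L, so the second player wins.

Second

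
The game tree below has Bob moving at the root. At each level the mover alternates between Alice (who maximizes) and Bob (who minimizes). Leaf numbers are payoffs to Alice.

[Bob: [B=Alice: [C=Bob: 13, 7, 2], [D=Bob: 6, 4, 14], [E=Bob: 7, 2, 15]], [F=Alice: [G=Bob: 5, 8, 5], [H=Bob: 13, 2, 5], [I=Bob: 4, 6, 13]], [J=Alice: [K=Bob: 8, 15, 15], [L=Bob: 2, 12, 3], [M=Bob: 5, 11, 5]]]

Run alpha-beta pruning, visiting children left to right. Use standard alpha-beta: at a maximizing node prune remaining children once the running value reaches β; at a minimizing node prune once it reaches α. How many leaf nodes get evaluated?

14

C [α=-∞,β=+∞]: v=2
D [α=2,β=+∞]: v=4
E [α=4,β=+∞]: v=2 after child 2 ≤ α → α-cutoff, skip 1
B [α=-∞,β=+∞]: v=4
G [α=-∞,β=4]: v=5
F [α=-∞,β=4]: v=5 after child 1 ≥ β → β-cutoff, skip 2
K [α=-∞,β=4]: v=8
J [α=-∞,β=4]: v=8 after child 1 ≥ β → β-cutoff, skip 2
Root [α=-∞,β=+∞]: v=4
Leaves evaluated: 14 of 27.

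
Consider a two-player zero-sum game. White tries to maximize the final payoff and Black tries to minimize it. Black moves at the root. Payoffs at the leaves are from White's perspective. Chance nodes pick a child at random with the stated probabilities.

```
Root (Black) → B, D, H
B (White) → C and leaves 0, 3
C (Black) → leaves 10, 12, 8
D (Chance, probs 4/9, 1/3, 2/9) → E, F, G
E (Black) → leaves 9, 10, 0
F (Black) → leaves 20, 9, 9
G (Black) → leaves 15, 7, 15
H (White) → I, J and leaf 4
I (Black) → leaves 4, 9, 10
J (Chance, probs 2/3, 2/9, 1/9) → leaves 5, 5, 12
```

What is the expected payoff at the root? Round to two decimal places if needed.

4.56

C (Black): min(10, 12, 8) = 8
B (White): max(8, 0, 3) = 8
E (Black): min(9, 10, 0) = 0
F (Black): min(20, 9, 9) = 9
G (Black): min(15, 7, 15) = 7
D (Chance): 4/9·0 + 1/3·9 + 2/9·7 = 4.56
I (Black): min(4, 9, 10) = 4
J (Chance): 2/3·5 + 2/9·5 + 1/9·12 = 5.78
H (White): max(4, 5.78, 4) = 5.78
Root (Black): min(8, 4.56, 5.78) = 4.56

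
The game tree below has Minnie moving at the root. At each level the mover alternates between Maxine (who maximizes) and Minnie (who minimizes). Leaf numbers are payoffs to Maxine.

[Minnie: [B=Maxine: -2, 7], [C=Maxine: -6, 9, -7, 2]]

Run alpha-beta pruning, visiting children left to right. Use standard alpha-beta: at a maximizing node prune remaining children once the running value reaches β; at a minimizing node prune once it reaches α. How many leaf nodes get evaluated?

4

B [α=-∞,β=+∞]: v=7
C [α=-∞,β=7]: v=9 after child 2 ≥ β → β-cutoff, skip 2
Root [α=-∞,β=+∞]: v=7
Leaves evaluated: 4 of 6.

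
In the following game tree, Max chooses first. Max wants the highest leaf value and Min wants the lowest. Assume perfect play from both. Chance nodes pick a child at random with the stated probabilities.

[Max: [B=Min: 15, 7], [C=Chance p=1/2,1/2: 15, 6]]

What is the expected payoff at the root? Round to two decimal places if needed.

10.5

B (Min): min(15, 7) = 7
C (Chance): 1/2·15 + 1/2·6 = 10.5
Root (Max): max(7, 10.5) = 10.5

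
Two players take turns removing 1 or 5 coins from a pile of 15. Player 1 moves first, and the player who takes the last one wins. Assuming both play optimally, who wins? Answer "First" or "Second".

First

i:   0  1  2  3  4  5  6  7  8  9 10 11 12 13 14 15
     L  W  L  W  L  W  L  W  L  W  L  W  L  W  L  W
Position 15 is W, so the first player wins.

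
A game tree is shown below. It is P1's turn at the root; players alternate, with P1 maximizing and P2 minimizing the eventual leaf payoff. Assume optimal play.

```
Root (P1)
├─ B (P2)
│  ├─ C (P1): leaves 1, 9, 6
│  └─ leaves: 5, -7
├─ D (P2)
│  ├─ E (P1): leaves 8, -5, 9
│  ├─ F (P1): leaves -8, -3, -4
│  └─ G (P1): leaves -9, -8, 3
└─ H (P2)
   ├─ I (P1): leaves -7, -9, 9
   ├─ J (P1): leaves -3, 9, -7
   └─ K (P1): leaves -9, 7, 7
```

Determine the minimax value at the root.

C (P1): max(1, 9, 6) = 9
B (P2): min(9, 5, -7) = -7
E (P1): max(8, -5, 9) = 9
F (P1): max(-8, -3, -4) = -3
G (P1): max(-9, -8, 3) = 3
D (P2): min(9, -3, 3) = -3
I (P1): max(-7, -9, 9) = 9
J (P1): max(-3, 9, -7) = 9
K (P1): max(-9, 7, 7) = 7
H (P2): min(9, 9, 7) = 7
Root (P1): max(-7, -3, 7) = 7

7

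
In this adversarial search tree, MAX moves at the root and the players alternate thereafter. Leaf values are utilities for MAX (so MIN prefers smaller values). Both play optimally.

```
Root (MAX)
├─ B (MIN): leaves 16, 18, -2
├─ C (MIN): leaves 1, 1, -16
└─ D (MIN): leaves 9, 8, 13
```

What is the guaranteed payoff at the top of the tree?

B (MIN): min(16, 18, -2) = -2
C (MIN): min(1, 1, -16) = -16
D (MIN): min(9, 8, 13) = 8
Root (MAX): max(-2, -16, 8) = 8

8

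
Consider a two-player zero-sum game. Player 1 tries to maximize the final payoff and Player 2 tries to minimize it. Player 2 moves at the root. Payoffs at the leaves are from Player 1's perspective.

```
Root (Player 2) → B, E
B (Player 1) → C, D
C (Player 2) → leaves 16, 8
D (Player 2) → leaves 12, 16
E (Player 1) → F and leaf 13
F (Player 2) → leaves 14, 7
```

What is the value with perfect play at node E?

13

F: min(14, 7) = 7
E: max(7, 13) = 13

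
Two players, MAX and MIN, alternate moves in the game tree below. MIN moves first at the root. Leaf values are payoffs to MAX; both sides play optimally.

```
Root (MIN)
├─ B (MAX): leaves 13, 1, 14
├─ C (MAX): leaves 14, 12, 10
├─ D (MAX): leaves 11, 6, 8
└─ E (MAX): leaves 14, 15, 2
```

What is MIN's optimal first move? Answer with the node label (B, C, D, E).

B (MAX): max(13, 1, 14) = 14
C (MAX): max(14, 12, 10) = 14
D (MAX): max(11, 6, 8) = 11
E (MAX): max(14, 15, 2) = 15
Root (MIN): min(14, 14, 11, 15) = 11
MIN picks the child with the lowest value: D (value 11).

D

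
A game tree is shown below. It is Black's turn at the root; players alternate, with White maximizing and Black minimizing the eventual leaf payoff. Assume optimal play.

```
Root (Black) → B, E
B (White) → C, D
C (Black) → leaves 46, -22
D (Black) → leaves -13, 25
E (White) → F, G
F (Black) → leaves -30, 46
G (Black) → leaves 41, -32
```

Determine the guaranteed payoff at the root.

C (Black): min(46, -22) = -22
D (Black): min(-13, 25) = -13
B (White): max(-22, -13) = -13
F (Black): min(-30, 46) = -30
G (Black): min(41, -32) = -32
E (White): max(-30, -32) = -30
Root (Black): min(-13, -30) = -30

-30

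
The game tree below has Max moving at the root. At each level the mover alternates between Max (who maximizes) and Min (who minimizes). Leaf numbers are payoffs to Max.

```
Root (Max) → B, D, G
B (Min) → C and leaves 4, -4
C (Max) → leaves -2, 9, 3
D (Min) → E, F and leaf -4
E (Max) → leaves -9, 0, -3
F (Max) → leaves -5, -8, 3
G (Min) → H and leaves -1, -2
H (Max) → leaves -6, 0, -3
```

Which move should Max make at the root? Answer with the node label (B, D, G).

G

C (Max): max(-2, 9, 3) = 9
B (Min): min(9, 4, -4) = -4
E (Max): max(-9, 0, -3) = 0
F (Max): max(-5, -8, 3) = 3
D (Min): min(0, 3, -4) = -4
H (Max): max(-6, 0, -3) = 0
G (Min): min(0, -1, -2) = -2
Root (Max): max(-4, -4, -2) = -2
Max picks the child with the highest value: G (value -2).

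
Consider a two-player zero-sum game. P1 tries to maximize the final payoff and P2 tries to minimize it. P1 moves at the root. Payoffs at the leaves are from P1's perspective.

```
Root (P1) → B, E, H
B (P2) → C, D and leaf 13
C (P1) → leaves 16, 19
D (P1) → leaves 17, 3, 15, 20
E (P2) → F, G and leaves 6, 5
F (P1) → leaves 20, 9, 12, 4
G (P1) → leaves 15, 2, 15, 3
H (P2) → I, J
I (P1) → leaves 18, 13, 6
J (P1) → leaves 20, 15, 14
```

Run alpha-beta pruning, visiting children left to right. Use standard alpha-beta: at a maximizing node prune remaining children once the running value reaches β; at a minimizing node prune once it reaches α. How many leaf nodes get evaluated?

C [α=-∞,β=+∞]: v=19
D [α=-∞,β=19]: v=20
B [α=-∞,β=+∞]: v=13
F [α=13,β=+∞]: v=20
G [α=13,β=20]: v=15
E [α=13,β=+∞]: v=6 after child 3 ≤ α → α-cutoff, skip 1
I [α=13,β=+∞]: v=18
J [α=13,β=18]: v=20 after child 1 ≥ β → β-cutoff, skip 2
H [α=13,β=+∞]: v=18
Root [α=-∞,β=+∞]: v=18
Leaves evaluated: 20 of 23.

20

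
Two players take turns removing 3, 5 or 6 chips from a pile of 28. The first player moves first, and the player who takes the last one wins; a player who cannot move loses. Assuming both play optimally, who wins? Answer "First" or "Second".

Positions where the player to move wins (W) vs loses (L):
i:   0  1  2  3  4  5  6  7  8  9 10 11 12 13 14 15 16 17 18 19 20 21 22 23 24 25 26 27 28
     L  L  L  W  W  W  W  W  W  L  L  L  W  W  W  W  W  W  L  L  L  W  W  W  W  W  W  L  L
Position 28 is L, so the second player wins.

Second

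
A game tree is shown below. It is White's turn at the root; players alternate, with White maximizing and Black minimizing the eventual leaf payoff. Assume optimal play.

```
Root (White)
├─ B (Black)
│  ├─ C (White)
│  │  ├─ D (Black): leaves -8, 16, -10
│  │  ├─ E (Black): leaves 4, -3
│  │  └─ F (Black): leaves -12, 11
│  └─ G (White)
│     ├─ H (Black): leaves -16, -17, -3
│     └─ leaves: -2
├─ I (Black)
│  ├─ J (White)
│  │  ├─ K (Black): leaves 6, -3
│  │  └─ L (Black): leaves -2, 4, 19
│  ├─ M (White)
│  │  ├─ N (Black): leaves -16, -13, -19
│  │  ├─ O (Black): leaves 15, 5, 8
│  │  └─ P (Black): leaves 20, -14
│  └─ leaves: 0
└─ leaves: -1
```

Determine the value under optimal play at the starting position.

-1

D (Black): min(-8, 16, -10) = -10
E (Black): min(4, -3) = -3
F (Black): min(-12, 11) = -12
C (White): max(-10, -3, -12) = -3
H (Black): min(-16, -17, -3) = -17
G (White): max(-17, -2) = -2
B (Black): min(-3, -2) = -3
K (Black): min(6, -3) = -3
L (Black): min(-2, 4, 19) = -2
J (White): max(-3, -2) = -2
N (Black): min(-16, -13, -19) = -19
O (Black): min(15, 5, 8) = 5
P (Black): min(20, -14) = -14
M (White): max(-19, 5, -14) = 5
I (Black): min(-2, 5, 0) = -2
Root (White): max(-3, -2, -1) = -1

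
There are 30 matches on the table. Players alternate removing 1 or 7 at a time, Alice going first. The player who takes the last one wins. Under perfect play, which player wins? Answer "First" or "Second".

Second

Compute winning (W) and losing (L) positions by backward induction:
i:   0  1  2  3  4  5  6  7  8  9 10 11 12 13 14 15 16 17 18 19 20 21 22 23 24 25 26 27 28 29 30
     L  W  L  W  L  W  L  W  L  W  L  W  L  W  L  W  L  W  L  W  L  W  L  W  L  W  L  W  L  W  L
Position 30 is L, so the second player wins.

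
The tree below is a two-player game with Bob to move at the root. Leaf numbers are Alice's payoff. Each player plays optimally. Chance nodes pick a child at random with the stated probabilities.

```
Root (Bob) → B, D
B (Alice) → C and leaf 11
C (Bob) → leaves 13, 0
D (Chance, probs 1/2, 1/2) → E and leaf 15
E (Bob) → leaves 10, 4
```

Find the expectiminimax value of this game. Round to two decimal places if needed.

C (Bob): min(13, 0) = 0
B (Alice): max(0, 11) = 11
E (Bob): min(10, 4) = 4
D (Chance): 1/2·4 + 1/2·15 = 9.5
Root (Bob): min(11, 9.5) = 9.5

9.5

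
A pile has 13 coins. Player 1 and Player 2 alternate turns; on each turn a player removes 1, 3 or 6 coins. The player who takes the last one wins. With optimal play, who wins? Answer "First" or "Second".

Second

i:   0  1  2  3  4  5  6  7  8  9 10 11 12 13
     L  W  L  W  L  W  W  W  W  L  W  L  W  L
Position 13 is L, so the second player wins.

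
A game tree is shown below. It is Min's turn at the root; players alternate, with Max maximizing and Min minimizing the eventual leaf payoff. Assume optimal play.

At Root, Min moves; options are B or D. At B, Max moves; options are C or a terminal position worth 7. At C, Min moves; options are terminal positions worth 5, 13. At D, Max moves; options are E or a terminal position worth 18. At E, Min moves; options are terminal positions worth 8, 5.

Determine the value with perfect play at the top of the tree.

C (Min): min(5, 13) = 5
B (Max): max(5, 7) = 7
E (Min): min(8, 5) = 5
D (Max): max(5, 18) = 18
Root (Min): min(7, 18) = 7

7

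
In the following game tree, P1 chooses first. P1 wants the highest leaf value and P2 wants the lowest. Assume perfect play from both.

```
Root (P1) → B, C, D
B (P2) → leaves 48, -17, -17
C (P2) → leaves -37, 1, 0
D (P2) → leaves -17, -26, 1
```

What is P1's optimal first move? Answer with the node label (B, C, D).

B

B (P2): min(48, -17, -17) = -17
C (P2): min(-37, 1, 0) = -37
D (P2): min(-17, -26, 1) = -26
Root (P1): max(-17, -37, -26) = -17
P1 picks the child with the highest value: B (value -17).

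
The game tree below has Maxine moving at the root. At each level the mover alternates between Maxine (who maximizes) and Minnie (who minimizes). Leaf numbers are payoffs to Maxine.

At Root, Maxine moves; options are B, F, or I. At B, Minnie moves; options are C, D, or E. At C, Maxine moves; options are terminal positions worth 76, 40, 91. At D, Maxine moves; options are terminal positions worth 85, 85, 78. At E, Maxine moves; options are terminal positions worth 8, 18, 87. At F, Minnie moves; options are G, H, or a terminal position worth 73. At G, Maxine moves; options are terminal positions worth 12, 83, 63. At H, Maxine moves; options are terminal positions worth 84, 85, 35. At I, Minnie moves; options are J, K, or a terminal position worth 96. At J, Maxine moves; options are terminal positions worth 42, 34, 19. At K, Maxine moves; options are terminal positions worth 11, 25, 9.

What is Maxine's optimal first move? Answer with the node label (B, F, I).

C (Maxine): max(76, 40, 91) = 91
D (Maxine): max(85, 85, 78) = 85
E (Maxine): max(8, 18, 87) = 87
B (Minnie): min(91, 85, 87) = 85
G (Maxine): max(12, 83, 63) = 83
H (Maxine): max(84, 85, 35) = 85
F (Minnie): min(83, 85, 73) = 73
J (Maxine): max(42, 34, 19) = 42
K (Maxine): max(11, 25, 9) = 25
I (Minnie): min(42, 25, 96) = 25
Root (Maxine): max(85, 73, 25) = 85
Maxine picks the child with the highest value: B (value 85).

B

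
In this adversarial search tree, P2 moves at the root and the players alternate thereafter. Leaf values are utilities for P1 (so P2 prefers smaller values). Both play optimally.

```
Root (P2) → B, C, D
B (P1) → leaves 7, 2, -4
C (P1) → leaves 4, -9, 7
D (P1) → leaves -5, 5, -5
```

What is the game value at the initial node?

5

B (P1): max(7, 2, -4) = 7
C (P1): max(4, -9, 7) = 7
D (P1): max(-5, 5, -5) = 5
Root (P2): min(7, 7, 5) = 5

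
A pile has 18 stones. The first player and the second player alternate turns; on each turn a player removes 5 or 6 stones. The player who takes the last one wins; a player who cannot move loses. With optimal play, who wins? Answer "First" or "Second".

Positions where the player to move wins (W) vs loses (L):
i:   0  1  2  3  4  5  6  7  8  9 10 11 12 13 14 15 16 17 18
     L  L  L  L  L  W  W  W  W  W  W  L  L  L  L  L  W  W  W
Position 18 is W, so the first player wins.

First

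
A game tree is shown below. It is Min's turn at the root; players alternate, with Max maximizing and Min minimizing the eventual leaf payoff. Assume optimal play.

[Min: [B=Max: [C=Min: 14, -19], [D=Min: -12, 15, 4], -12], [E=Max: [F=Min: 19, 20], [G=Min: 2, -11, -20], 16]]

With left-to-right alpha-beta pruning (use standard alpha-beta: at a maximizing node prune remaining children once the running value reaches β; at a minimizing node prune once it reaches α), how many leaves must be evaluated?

8

C [α=-∞,β=+∞]: v=-19
D [α=-19,β=+∞]: v=-12
B [α=-∞,β=+∞]: v=-12
F [α=-∞,β=-12]: v=19
E [α=-∞,β=-12]: v=19 after child 1 ≥ β → β-cutoff, skip 2
Root [α=-∞,β=+∞]: v=-12
Leaves evaluated: 8 of 12.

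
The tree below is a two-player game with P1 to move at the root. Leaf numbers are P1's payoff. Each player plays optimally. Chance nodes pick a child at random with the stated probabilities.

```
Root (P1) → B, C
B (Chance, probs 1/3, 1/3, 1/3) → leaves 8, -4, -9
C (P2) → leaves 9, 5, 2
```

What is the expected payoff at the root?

B (Chance): 1/3·8 + 1/3·-4 + 1/3·-9 = -1.67
C (P2): min(9, 5, 2) = 2
Root (P1): max(-1.67, 2) = 2

2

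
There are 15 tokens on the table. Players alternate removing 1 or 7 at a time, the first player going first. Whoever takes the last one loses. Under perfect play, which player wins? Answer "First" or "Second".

Second

Positions where the player to move wins (W) vs loses (L):
i:   0  1  2  3  4  5  6  7  8  9 10 11 12 13 14 15
     W  L  W  L  W  L  W  L  W  L  W  L  W  L  W  L
Position 15 is L, so the second player wins.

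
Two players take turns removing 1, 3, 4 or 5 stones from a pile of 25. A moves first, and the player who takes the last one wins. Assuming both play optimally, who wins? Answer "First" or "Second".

Mark each pile size as W (mover wins) or L (mover loses):
i:   0  1  2  3  4  5  6  7  8  9 10 11 12 13 14 15 16 17 18 19 20 21 22 23 24 25
     L  W  L  W  W  W  W  W  L  W  L  W  W  W  W  W  L  W  L  W  W  W  W  W  L  W
Position 25 is W, so the first player wins.

First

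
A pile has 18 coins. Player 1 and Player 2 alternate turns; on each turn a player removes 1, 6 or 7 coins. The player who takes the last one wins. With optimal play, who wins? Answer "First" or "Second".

First

Positions where the player to move wins (W) vs loses (L):
i:   0  1  2  3  4  5  6  7  8  9 10 11 12 13 14 15 16 17 18
     L  W  L  W  L  W  W  W  W  W  W  W  L  W  L  W  L  W  W
Position 18 is W, so the first player wins.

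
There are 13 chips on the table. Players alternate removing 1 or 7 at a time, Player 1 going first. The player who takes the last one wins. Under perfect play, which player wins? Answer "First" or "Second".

W/L table (W = player to move can force a win):
i:   0  1  2  3  4  5  6  7  8  9 10 11 12 13
     L  W  L  W  L  W  L  W  L  W  L  W  L  W
Position 13 is W, so the first player wins.

First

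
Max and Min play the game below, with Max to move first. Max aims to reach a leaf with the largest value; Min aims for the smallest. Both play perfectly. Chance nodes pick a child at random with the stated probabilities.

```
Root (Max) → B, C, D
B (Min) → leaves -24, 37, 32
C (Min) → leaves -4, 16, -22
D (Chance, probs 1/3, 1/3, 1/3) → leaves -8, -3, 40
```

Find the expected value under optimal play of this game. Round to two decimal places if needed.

9.67

B (Min): min(-24, 37, 32) = -24
C (Min): min(-4, 16, -22) = -22
D (Chance): 1/3·-8 + 1/3·-3 + 1/3·40 = 9.67
Root (Max): max(-24, -22, 9.67) = 9.67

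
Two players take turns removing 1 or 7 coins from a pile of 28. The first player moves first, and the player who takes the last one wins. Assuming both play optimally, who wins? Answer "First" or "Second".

Second

W/L table (W = player to move can force a win):
i:   0  1  2  3  4  5  6  7  8  9 10 11 12 13 14 15 16 17 18 19 20 21 22 23 24 25 26 27 28
     L  W  L  W  L  W  L  W  L  W  L  W  L  W  L  W  L  W  L  W  L  W  L  W  L  W  L  W  L
Position 28 is L, so the second player wins.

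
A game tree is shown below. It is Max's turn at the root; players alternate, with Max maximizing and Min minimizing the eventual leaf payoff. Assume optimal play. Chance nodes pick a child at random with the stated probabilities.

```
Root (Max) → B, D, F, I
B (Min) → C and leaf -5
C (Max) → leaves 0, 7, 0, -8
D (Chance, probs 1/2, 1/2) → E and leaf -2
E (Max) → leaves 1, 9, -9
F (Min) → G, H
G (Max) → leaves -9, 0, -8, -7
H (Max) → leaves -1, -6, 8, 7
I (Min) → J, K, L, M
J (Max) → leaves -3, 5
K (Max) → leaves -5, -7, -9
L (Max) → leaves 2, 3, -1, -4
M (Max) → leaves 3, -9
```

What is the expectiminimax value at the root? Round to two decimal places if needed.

C (Max): max(0, 7, 0, -8) = 7
B (Min): min(7, -5) = -5
E (Max): max(1, 9, -9) = 9
D (Chance): 1/2·9 + 1/2·-2 = 3.5
G (Max): max(-9, 0, -8, -7) = 0
H (Max): max(-1, -6, 8, 7) = 8
F (Min): min(0, 8) = 0
J (Max): max(-3, 5) = 5
K (Max): max(-5, -7, -9) = -5
L (Max): max(2, 3, -1, -4) = 3
M (Max): max(3, -9) = 3
I (Min): min(5, -5, 3, 3) = -5
Root (Max): max(-5, 3.5, 0, -5) = 3.5

3.5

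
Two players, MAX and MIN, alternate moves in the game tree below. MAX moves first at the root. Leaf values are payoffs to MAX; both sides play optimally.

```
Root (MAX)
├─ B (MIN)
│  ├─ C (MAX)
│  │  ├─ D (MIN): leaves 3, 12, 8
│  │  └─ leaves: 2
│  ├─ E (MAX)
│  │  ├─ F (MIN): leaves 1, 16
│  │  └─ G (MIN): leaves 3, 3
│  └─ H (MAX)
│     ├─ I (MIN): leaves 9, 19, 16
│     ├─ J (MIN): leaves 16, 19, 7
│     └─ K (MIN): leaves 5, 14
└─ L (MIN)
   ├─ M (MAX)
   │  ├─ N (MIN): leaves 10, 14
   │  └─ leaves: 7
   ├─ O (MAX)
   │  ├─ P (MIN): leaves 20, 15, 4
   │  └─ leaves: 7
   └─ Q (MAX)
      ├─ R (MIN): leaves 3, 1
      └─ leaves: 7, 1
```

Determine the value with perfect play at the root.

7

D (MIN): min(3, 12, 8) = 3
C (MAX): max(3, 2) = 3
F (MIN): min(1, 16) = 1
G (MIN): min(3, 3) = 3
E (MAX): max(1, 3) = 3
I (MIN): min(9, 19, 16) = 9
J (MIN): min(16, 19, 7) = 7
K (MIN): min(5, 14) = 5
H (MAX): max(9, 7, 5) = 9
B (MIN): min(3, 3, 9) = 3
N (MIN): min(10, 14) = 10
M (MAX): max(10, 7) = 10
P (MIN): min(20, 15, 4) = 4
O (MAX): max(4, 7) = 7
R (MIN): min(3, 1) = 1
Q (MAX): max(1, 7, 1) = 7
L (MIN): min(10, 7, 7) = 7
Root (MAX): max(3, 7) = 7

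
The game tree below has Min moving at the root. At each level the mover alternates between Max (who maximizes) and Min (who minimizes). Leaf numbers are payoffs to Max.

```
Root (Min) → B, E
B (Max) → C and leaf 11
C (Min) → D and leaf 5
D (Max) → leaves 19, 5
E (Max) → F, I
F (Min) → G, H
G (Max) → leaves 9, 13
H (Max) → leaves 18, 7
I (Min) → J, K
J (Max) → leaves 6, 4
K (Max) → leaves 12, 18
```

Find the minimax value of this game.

D (Max): max(19, 5) = 19
C (Min): min(19, 5) = 5
B (Max): max(5, 11) = 11
G (Max): max(9, 13) = 13
H (Max): max(18, 7) = 18
F (Min): min(13, 18) = 13
J (Max): max(6, 4) = 6
K (Max): max(12, 18) = 18
I (Min): min(6, 18) = 6
E (Max): max(13, 6) = 13
Root (Min): min(11, 13) = 11

11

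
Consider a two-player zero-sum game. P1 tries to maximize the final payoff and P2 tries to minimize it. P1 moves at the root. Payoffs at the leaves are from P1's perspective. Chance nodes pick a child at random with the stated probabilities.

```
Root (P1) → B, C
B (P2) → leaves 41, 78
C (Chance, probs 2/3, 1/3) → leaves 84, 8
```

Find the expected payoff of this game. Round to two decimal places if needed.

B (P2): min(41, 78) = 41
C (Chance): 2/3·84 + 1/3·8 = 58.67
Root (P1): max(41, 58.67) = 58.67

58.67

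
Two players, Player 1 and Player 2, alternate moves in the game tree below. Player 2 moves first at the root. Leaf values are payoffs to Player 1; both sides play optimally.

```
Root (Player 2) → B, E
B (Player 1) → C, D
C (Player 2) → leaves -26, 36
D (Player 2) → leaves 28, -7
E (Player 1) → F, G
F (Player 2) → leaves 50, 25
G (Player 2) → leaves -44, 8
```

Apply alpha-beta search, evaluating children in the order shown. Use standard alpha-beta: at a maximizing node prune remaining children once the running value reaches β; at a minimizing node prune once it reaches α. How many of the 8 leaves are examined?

C [α=-∞,β=+∞]: v=-26
D [α=-26,β=+∞]: v=-7
B [α=-∞,β=+∞]: v=-7
F [α=-∞,β=-7]: v=25
E [α=-∞,β=-7]: v=25 after child 1 ≥ β → β-cutoff, skip 1
Root [α=-∞,β=+∞]: v=-7
Leaves evaluated: 6 of 8.

6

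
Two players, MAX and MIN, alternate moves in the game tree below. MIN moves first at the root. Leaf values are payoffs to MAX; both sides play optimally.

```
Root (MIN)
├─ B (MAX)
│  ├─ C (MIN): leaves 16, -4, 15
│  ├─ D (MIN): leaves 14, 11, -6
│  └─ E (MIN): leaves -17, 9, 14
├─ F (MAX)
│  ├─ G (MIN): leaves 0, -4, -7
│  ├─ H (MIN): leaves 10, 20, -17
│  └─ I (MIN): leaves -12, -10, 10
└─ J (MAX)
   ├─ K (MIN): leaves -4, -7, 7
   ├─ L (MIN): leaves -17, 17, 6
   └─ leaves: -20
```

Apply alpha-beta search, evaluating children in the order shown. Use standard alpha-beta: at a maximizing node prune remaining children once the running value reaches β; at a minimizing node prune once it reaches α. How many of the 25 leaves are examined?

17

C [α=-∞,β=+∞]: v=-4
D [α=-4,β=+∞]: v=-6
E [α=-4,β=+∞]: v=-17 after child 1 ≤ α → α-cutoff, skip 2
B [α=-∞,β=+∞]: v=-4
G [α=-∞,β=-4]: v=-7
H [α=-7,β=-4]: v=-17
I [α=-7,β=-4]: v=-12 after child 1 ≤ α → α-cutoff, skip 2
F [α=-∞,β=-4]: v=-7
K [α=-∞,β=-7]: v=-7
J [α=-∞,β=-7]: v=-7 after child 1 ≥ β → β-cutoff, skip 2
Root [α=-∞,β=+∞]: v=-7
Leaves evaluated: 17 of 25.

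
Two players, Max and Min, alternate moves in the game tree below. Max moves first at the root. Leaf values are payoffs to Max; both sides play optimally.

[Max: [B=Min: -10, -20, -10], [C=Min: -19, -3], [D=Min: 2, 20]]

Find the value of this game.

2

B (Min): min(-10, -20, -10) = -20
C (Min): min(-19, -3) = -19
D (Min): min(2, 20) = 2
Root (Max): max(-20, -19, 2) = 2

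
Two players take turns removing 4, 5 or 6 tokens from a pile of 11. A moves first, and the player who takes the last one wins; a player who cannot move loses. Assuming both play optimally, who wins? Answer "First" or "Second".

Second

Compute winning (W) and losing (L) positions by backward induction:
i:   0  1  2  3  4  5  6  7  8  9 10 11
     L  L  L  L  W  W  W  W  W  W  L  L
Position 11 is L, so the second player wins.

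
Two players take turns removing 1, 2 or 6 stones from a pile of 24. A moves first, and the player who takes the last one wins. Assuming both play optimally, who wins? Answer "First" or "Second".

Second

Positions where the player to move wins (W) vs loses (L):
i:   0  1  2  3  4  5  6  7  8  9 10 11 12 13 14 15 16 17 18 19 20 21 22 23 24
     L  W  W  L  W  W  W  L  W  W  L  W  W  W  L  W  W  L  W  W  W  L  W  W  L
Position 24 is L, so the second player wins.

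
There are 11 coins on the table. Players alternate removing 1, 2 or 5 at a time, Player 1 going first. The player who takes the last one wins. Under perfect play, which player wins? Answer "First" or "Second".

W/L table (W = player to move can force a win):
i:   0  1  2  3  4  5  6  7  8  9 10 11
     L  W  W  L  W  W  L  W  W  L  W  W
Position 11 is W, so the first player wins.

First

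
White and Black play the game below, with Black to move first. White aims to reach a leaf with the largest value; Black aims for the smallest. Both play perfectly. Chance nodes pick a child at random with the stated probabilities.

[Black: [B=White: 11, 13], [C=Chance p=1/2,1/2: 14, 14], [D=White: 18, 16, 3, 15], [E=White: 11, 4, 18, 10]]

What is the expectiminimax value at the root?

13

B (White): max(11, 13) = 13
C (Chance): 1/2·14 + 1/2·14 = 14
D (White): max(18, 16, 3, 15) = 18
E (White): max(11, 4, 18, 10) = 18
Root (Black): min(13, 14, 18, 18) = 13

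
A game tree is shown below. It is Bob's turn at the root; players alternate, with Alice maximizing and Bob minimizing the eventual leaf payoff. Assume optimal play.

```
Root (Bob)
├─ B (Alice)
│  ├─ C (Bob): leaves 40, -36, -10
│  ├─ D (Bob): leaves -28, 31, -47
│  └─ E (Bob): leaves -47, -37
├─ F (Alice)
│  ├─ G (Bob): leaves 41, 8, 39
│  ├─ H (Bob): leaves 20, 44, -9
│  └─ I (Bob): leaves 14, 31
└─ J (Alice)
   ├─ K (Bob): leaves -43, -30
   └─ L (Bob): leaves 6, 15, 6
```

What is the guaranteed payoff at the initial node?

-36

C (Bob): min(40, -36, -10) = -36
D (Bob): min(-28, 31, -47) = -47
E (Bob): min(-47, -37) = -47
B (Alice): max(-36, -47, -47) = -36
G (Bob): min(41, 8, 39) = 8
H (Bob): min(20, 44, -9) = -9
I (Bob): min(14, 31) = 14
F (Alice): max(8, -9, 14) = 14
K (Bob): min(-43, -30) = -43
L (Bob): min(6, 15, 6) = 6
J (Alice): max(-43, 6) = 6
Root (Bob): min(-36, 14, 6) = -36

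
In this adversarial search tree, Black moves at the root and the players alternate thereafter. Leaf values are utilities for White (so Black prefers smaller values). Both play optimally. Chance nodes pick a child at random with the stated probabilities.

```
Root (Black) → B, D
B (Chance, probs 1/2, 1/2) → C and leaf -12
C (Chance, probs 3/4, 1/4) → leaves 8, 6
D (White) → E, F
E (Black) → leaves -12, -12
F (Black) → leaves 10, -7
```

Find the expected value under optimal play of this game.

-7

C (Chance): 3/4·8 + 1/4·6 = 7.5
B (Chance): 1/2·7.5 + 1/2·-12 = -2.25
E (Black): min(-12, -12) = -12
F (Black): min(10, -7) = -7
D (White): max(-12, -7) = -7
Root (Black): min(-2.25, -7) = -7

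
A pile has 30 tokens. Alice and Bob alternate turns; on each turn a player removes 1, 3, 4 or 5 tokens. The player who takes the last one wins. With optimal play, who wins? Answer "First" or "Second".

First

Compute winning (W) and losing (L) positions by backward induction:
i:   0  1  2  3  4  5  6  7  8  9 10 11 12 13 14 15 16 17 18 19 20 21 22 23 24 25 26 27 28 29 30
     L  W  L  W  W  W  W  W  L  W  L  W  W  W  W  W  L  W  L  W  W  W  W  W  L  W  L  W  W  W  W
Position 30 is W, so the first player wins.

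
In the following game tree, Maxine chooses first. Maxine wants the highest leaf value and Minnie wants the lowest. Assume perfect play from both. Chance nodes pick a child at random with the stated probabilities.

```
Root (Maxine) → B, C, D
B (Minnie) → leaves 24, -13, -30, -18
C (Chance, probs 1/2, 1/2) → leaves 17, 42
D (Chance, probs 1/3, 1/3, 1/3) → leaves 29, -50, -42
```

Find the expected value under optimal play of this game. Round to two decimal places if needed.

B (Minnie): min(24, -13, -30, -18) = -30
C (Chance): 1/2·17 + 1/2·42 = 29.5
D (Chance): 1/3·29 + 1/3·-50 + 1/3·-42 = -21
Root (Maxine): max(-30, 29.5, -21) = 29.5

29.5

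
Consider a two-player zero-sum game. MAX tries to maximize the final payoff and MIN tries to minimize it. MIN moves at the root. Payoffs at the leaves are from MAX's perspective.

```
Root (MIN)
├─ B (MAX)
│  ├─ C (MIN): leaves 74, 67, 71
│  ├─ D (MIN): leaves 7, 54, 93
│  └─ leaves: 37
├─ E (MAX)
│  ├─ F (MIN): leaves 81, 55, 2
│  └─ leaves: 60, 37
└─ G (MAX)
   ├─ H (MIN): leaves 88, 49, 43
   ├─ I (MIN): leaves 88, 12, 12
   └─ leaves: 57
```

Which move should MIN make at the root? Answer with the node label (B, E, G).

G

C (MIN): min(74, 67, 71) = 67
D (MIN): min(7, 54, 93) = 7
B (MAX): max(67, 7, 37) = 67
F (MIN): min(81, 55, 2) = 2
E (MAX): max(2, 60, 37) = 60
H (MIN): min(88, 49, 43) = 43
I (MIN): min(88, 12, 12) = 12
G (MAX): max(43, 12, 57) = 57
Root (MIN): min(67, 60, 57) = 57
MIN picks the child with the lowest value: G (value 57).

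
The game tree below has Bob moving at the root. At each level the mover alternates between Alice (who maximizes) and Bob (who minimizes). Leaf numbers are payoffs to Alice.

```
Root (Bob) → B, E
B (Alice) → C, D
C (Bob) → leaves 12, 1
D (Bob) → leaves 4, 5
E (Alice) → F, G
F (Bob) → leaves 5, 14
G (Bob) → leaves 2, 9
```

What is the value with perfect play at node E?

F: min(5, 14) = 5
G: min(2, 9) = 2
E: max(5, 2) = 5

5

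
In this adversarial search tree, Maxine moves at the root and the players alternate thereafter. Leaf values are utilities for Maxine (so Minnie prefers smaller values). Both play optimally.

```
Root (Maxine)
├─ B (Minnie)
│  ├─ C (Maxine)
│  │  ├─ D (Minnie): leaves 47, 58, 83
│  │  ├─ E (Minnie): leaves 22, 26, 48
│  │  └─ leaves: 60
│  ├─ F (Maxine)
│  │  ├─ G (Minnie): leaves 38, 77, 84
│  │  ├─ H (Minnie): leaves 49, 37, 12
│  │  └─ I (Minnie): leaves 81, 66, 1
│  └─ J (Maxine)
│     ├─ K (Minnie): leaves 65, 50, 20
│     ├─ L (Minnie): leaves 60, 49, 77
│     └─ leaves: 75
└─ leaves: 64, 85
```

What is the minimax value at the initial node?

85

D (Minnie): min(47, 58, 83) = 47
E (Minnie): min(22, 26, 48) = 22
C (Maxine): max(47, 22, 60) = 60
G (Minnie): min(38, 77, 84) = 38
H (Minnie): min(49, 37, 12) = 12
I (Minnie): min(81, 66, 1) = 1
F (Maxine): max(38, 12, 1) = 38
K (Minnie): min(65, 50, 20) = 20
L (Minnie): min(60, 49, 77) = 49
J (Maxine): max(20, 49, 75) = 75
B (Minnie): min(60, 38, 75) = 38
Root (Maxine): max(38, 64, 85) = 85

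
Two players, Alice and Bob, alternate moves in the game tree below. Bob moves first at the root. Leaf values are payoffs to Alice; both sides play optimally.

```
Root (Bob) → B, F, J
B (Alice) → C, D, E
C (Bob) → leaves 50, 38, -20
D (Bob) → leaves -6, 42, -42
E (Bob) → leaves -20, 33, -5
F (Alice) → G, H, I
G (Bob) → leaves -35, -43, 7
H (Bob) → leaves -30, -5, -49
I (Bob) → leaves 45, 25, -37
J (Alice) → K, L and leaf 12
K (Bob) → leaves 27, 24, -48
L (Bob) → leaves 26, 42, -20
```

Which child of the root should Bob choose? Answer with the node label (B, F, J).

C (Bob): min(50, 38, -20) = -20
D (Bob): min(-6, 42, -42) = -42
E (Bob): min(-20, 33, -5) = -20
B (Alice): max(-20, -42, -20) = -20
G (Bob): min(-35, -43, 7) = -43
H (Bob): min(-30, -5, -49) = -49
I (Bob): min(45, 25, -37) = -37
F (Alice): max(-43, -49, -37) = -37
K (Bob): min(27, 24, -48) = -48
L (Bob): min(26, 42, -20) = -20
J (Alice): max(-48, -20, 12) = 12
Root (Bob): min(-20, -37, 12) = -37
Bob picks the child with the lowest value: F (value -37).

F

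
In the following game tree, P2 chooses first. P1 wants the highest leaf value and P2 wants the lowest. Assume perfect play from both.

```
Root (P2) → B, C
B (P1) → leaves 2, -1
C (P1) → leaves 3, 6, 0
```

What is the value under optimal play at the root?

B (P1): max(2, -1) = 2
C (P1): max(3, 6, 0) = 6
Root (P2): min(2, 6) = 2

2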